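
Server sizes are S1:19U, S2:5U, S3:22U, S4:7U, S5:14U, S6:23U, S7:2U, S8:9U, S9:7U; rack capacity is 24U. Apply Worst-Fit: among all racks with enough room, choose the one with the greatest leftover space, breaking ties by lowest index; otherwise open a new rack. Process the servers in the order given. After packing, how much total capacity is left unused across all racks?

12

Put S1 (19U) in rack 1; 5U remain.
Put S2 (5U) in rack 1; 0U remain.
Put S3 (22U) in rack 2; 2U remain.
Put S4 (7U) in rack 3; 17U remain.
Put S5 (14U) in rack 3; 3U remain.
Put S6 (23U) in rack 4; 1U remain.
Put S7 (2U) in rack 3; 1U remain.
Put S8 (9U) in rack 5; 15U remain.
Put S9 (7U) in rack 5; 8U remain.
5 racks × 24U = 120U; used 108U; unused 12U.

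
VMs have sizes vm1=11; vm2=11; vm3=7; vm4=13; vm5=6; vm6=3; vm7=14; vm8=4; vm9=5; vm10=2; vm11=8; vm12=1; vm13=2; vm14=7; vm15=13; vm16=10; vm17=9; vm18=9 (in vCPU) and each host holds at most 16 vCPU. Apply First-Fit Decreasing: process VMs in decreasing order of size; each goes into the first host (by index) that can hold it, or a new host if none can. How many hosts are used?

Sorted descending: 14, 13, 13, 11, 11, 10, 9, 9, 8, 7, 7, 6, 5, 4, 3, 2, 2, 1.
host 1: place 14 vCPU, 2 vCPU left
host 2: place 13 vCPU, 3 vCPU left
host 3: place 13 vCPU, 3 vCPU left
host 4: place 11 vCPU, 5 vCPU left
host 5: place 11 vCPU, 5 vCPU left
host 6: place 10 vCPU, 6 vCPU left
host 7: place 9 vCPU, 7 vCPU left
host 8: place 9 vCPU, 7 vCPU left
host 9: place 8 vCPU, 8 vCPU left
host 7: place 7 vCPU, 0 vCPU left
host 8: place 7 vCPU, 0 vCPU left
host 6: place 6 vCPU, 0 vCPU left
host 4: place 5 vCPU, 0 vCPU left
host 5: place 4 vCPU, 1 vCPU left
host 2: place 3 vCPU, 0 vCPU left
host 1: place 2 vCPU, 0 vCPU left
host 3: place 2 vCPU, 1 vCPU left
host 3: place 1 vCPU, 0 vCPU left

9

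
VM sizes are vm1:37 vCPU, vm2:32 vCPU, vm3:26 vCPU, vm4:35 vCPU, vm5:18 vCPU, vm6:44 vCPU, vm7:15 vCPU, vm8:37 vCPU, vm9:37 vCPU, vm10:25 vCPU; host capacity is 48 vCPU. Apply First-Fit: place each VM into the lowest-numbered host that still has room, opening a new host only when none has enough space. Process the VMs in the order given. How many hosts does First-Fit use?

Put vm1 (37 vCPU) in host 1; 11 vCPU remain.
Put vm2 (32 vCPU) in host 2; 16 vCPU remain.
Put vm3 (26 vCPU) in host 3; 22 vCPU remain.
Put vm4 (35 vCPU) in host 4; 13 vCPU remain.
Put vm5 (18 vCPU) in host 3; 4 vCPU remain.
Put vm6 (44 vCPU) in host 5; 4 vCPU remain.
Put vm7 (15 vCPU) in host 2; 1 vCPU remain.
Put vm8 (37 vCPU) in host 6; 11 vCPU remain.
Put vm9 (37 vCPU) in host 7; 11 vCPU remain.
Put vm10 (25 vCPU) in host 8; 23 vCPU remain.

8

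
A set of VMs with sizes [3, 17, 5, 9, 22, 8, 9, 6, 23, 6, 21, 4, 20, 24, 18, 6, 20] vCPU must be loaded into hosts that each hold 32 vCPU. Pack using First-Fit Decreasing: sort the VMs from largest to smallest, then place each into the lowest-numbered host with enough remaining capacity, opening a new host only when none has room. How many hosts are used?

Sorted descending: 24, 23, 22, 21, 20, 20, 18, 17, 9, 9, 8, 6, 6, 6, 5, 4, 3.
24 vCPU → host 1 (remaining 8 vCPU)
23 vCPU → host 2 (remaining 9 vCPU)
22 vCPU → host 3 (remaining 10 vCPU)
21 vCPU → host 4 (remaining 11 vCPU)
20 vCPU → host 5 (remaining 12 vCPU)
20 vCPU → host 6 (remaining 12 vCPU)
18 vCPU → host 7 (remaining 14 vCPU)
17 vCPU → host 8 (remaining 15 vCPU)
9 vCPU → host 2 (remaining 0 vCPU)
9 vCPU → host 3 (remaining 1 vCPU)
8 vCPU → host 1 (remaining 0 vCPU)
6 vCPU → host 4 (remaining 5 vCPU)
6 vCPU → host 5 (remaining 6 vCPU)
6 vCPU → host 5 (remaining 0 vCPU)
5 vCPU → host 4 (remaining 0 vCPU)
4 vCPU → host 6 (remaining 8 vCPU)
3 vCPU → host 6 (remaining 5 vCPU)

8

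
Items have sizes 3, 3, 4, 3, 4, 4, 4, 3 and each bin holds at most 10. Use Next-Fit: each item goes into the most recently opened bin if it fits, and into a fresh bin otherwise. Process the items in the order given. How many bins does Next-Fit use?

3 → bin 1 (remaining 7)
3 → bin 1 (remaining 4)
4 → bin 1 (remaining 0)
3 → bin 2 (remaining 7)
4 → bin 2 (remaining 3)
4 → bin 3 (remaining 6)
4 → bin 3 (remaining 2)
3 → bin 4 (remaining 7)
Final bins: [3,3,4] [3,4] [4,4] [3].

4 bins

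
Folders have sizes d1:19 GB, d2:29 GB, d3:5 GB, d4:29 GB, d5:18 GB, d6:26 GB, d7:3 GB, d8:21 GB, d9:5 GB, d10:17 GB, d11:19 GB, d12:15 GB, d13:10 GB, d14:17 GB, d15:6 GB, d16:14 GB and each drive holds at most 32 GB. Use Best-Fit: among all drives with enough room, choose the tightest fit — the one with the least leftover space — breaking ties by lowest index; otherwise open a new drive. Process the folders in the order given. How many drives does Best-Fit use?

d1 (19 GB) → drive 1 (remaining 13 GB)
d2 (29 GB) → drive 2 (remaining 3 GB)
d3 (5 GB) → drive 1 (remaining 8 GB)
d4 (29 GB) → drive 3 (remaining 3 GB)
d5 (18 GB) → drive 4 (remaining 14 GB)
d6 (26 GB) → drive 5 (remaining 6 GB)
d7 (3 GB) → drive 2 (remaining 0 GB)
d8 (21 GB) → drive 6 (remaining 11 GB)
d9 (5 GB) → drive 5 (remaining 1 GB)
d10 (17 GB) → drive 7 (remaining 15 GB)
d11 (19 GB) → drive 8 (remaining 13 GB)
d12 (15 GB) → drive 7 (remaining 0 GB)
d13 (10 GB) → drive 6 (remaining 1 GB)
d14 (17 GB) → drive 9 (remaining 15 GB)
d15 (6 GB) → drive 1 (remaining 2 GB)
d16 (14 GB) → drive 4 (remaining 0 GB)
Final drives: [19,5,6] [29,3] [29] [18,14] [26,5] [21,10] [17,15] [19] [17].

9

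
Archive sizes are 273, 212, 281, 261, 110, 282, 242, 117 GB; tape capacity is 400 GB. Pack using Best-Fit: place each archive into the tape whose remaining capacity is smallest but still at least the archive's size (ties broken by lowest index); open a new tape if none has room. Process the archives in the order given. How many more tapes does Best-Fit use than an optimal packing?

0

Best-Fit: [273] [212] [281,110] [261] [282,117] [242] → 6 tapes.
6 archives exceed 200 GB (half the capacity), and no two of those can share a tape, so at least 6 tapes are needed.
So 6 is already optimal.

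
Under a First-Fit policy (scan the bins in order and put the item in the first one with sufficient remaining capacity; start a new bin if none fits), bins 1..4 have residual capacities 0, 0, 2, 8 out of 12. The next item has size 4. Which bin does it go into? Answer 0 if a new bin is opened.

4

Bins with room: bin 4 (8).
The first with room is bin 4.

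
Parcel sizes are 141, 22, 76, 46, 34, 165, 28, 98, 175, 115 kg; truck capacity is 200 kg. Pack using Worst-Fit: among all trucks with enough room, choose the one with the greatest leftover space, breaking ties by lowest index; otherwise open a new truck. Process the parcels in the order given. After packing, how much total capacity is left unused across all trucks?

truck 1: place 141 kg, 59 kg left
truck 1: place 22 kg, 37 kg left
truck 2: place 76 kg, 124 kg left
truck 2: place 46 kg, 78 kg left
truck 2: place 34 kg, 44 kg left
truck 3: place 165 kg, 35 kg left
truck 2: place 28 kg, 16 kg left
truck 4: place 98 kg, 102 kg left
truck 5: place 175 kg, 25 kg left
truck 6: place 115 kg, 85 kg left
6 trucks × 200 kg = 1200 kg; used 900 kg; unused 300 kg.

300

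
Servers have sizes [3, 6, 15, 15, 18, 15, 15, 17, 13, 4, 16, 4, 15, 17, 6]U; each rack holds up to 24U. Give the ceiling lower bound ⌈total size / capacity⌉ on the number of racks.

Total size = 3 + 6 + 15 + 15 + 18 + 15 + 15 + 17 + 13 + 4 + 16 + 4 + 15 + 17 + 6 = 179U.
⌈179 / 24⌉ = 8.

8 racks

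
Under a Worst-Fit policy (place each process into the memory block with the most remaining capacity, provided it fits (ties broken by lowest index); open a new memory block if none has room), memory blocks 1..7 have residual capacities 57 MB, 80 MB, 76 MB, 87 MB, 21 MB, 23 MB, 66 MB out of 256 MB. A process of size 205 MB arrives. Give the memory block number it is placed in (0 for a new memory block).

No memory block has ≥ 205 MB free, so a new memory block is opened.

0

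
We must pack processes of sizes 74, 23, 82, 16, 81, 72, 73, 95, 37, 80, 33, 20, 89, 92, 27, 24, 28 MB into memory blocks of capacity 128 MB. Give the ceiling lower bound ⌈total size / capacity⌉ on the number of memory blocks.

8 memory blocks

Total size = 74 + 23 + 82 + 16 + 81 + 72 + 73 + 95 + 37 + 80 + 33 + 20 + 89 + 92 + 27 + 24 + 28 = 946 MB.
⌈946 / 128⌉ = 8.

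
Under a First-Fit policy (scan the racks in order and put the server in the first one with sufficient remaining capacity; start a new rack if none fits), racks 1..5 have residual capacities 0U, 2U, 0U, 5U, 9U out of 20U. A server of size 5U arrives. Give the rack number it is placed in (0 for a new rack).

Racks with room: rack 4 (5U), rack 5 (9U).
The first with room is rack 4.

4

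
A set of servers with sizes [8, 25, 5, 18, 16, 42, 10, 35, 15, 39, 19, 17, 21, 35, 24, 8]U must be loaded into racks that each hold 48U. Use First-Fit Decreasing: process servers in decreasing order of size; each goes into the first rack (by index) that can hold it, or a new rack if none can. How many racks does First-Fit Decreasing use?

8

Sorted descending: 42, 39, 35, 35, 25, 24, 21, 19, 18, 17, 16, 15, 10, 8, 8, 5.
rack 1: place 42U, 6U left
rack 2: place 39U, 9U left
rack 3: place 35U, 13U left
rack 4: place 35U, 13U left
rack 5: place 25U, 23U left
rack 6: place 24U, 24U left
rack 5: place 21U, 2U left
rack 6: place 19U, 5U left
rack 7: place 18U, 30U left
rack 7: place 17U, 13U left
rack 8: place 16U, 32U left
rack 8: place 15U, 17U left
rack 3: place 10U, 3U left
rack 2: place 8U, 1U left
rack 4: place 8U, 5U left
rack 1: place 5U, 1U left
Final racks: [42,5] [39,8] [35,10] [35,8] [25,21] [24,19] [18,17] [16,15].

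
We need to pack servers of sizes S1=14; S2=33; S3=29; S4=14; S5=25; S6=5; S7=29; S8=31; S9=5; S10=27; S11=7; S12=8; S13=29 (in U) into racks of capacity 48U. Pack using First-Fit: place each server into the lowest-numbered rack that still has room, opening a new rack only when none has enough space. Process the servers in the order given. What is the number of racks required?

7 racks

rack 1: place S1 (14U), 34U left
rack 1: place S2 (33U), 1U left
rack 2: place S3 (29U), 19U left
rack 2: place S4 (14U), 5U left
rack 3: place S5 (25U), 23U left
rack 2: place S6 (5U), 0U left
rack 4: place S7 (29U), 19U left
rack 5: place S8 (31U), 17U left
rack 3: place S9 (5U), 18U left
rack 6: place S10 (27U), 21U left
rack 3: place S11 (7U), 11U left
rack 3: place S12 (8U), 3U left
rack 7: place S13 (29U), 19U left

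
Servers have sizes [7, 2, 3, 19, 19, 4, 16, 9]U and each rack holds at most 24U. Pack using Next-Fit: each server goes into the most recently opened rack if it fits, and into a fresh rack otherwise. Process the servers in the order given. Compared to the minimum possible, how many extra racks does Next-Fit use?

Next-Fit: [7,2,3] [19] [19,4] [16] [9] → 5 racks.
Total size 79U; any packing needs at least ⌈79/24⌉ = 4 racks.
An optimal packing achieves that bound: [19,4] [19,3,2] [16,7] [9] → 4 racks.
Excess: 5 − 4 = 1.

1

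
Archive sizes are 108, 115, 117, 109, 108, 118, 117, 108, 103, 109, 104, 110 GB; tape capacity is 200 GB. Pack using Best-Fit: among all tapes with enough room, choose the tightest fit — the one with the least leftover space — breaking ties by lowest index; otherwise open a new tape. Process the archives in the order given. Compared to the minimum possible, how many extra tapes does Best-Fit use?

0

Best-Fit: [108] [115] [117] [109] [108] [118] [117] [108] [103] [109] [104] [110] → 12 tapes.
12 archives exceed 100 GB (half the capacity), and no two of those can share a tape, so at least 12 tapes are needed.
So 12 is already optimal.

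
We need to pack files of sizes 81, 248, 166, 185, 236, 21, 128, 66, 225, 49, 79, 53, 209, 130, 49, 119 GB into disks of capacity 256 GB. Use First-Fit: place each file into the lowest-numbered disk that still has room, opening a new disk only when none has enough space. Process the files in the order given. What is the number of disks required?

disk 1: place 81 GB, 175 GB left
disk 2: place 248 GB, 8 GB left
disk 1: place 166 GB, 9 GB left
disk 3: place 185 GB, 71 GB left
disk 4: place 236 GB, 20 GB left
disk 3: place 21 GB, 50 GB left
disk 5: place 128 GB, 128 GB left
disk 5: place 66 GB, 62 GB left
disk 6: place 225 GB, 31 GB left
disk 3: place 49 GB, 1 GB left
disk 7: place 79 GB, 177 GB left
disk 5: place 53 GB, 9 GB left
disk 8: place 209 GB, 47 GB left
disk 7: place 130 GB, 47 GB left
disk 9: place 49 GB, 207 GB left
disk 9: place 119 GB, 88 GB left

9 disks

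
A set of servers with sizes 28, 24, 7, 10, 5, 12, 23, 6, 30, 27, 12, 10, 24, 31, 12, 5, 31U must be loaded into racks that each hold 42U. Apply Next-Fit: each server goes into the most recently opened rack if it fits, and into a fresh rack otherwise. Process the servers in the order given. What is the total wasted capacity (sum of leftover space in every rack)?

81

rack 1: place 28U, 14U left
rack 2: place 24U, 18U left
rack 2: place 7U, 11U left
rack 2: place 10U, 1U left
rack 3: place 5U, 37U left
rack 3: place 12U, 25U left
rack 3: place 23U, 2U left
rack 4: place 6U, 36U left
rack 4: place 30U, 6U left
rack 5: place 27U, 15U left
rack 5: place 12U, 3U left
rack 6: place 10U, 32U left
rack 6: place 24U, 8U left
rack 7: place 31U, 11U left
rack 8: place 12U, 30U left
rack 8: place 5U, 25U left
rack 9: place 31U, 11U left
9 racks × 42U = 378U; used 297U; unused 81U.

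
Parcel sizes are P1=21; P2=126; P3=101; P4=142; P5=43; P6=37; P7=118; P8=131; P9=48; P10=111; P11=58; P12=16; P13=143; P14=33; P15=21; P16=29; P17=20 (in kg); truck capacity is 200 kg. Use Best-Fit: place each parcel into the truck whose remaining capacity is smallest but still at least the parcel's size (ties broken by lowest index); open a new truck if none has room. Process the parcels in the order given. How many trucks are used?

7 trucks

truck 1: place P1 (21 kg), 179 kg left
truck 1: place P2 (126 kg), 53 kg left
truck 2: place P3 (101 kg), 99 kg left
truck 3: place P4 (142 kg), 58 kg left
truck 1: place P5 (43 kg), 10 kg left
truck 3: place P6 (37 kg), 21 kg left
truck 4: place P7 (118 kg), 82 kg left
truck 5: place P8 (131 kg), 69 kg left
truck 5: place P9 (48 kg), 21 kg left
truck 6: place P10 (111 kg), 89 kg left
truck 4: place P11 (58 kg), 24 kg left
truck 3: place P12 (16 kg), 5 kg left
truck 7: place P13 (143 kg), 57 kg left
truck 7: place P14 (33 kg), 24 kg left
truck 5: place P15 (21 kg), 0 kg left
truck 6: place P16 (29 kg), 60 kg left
truck 4: place P17 (20 kg), 4 kg left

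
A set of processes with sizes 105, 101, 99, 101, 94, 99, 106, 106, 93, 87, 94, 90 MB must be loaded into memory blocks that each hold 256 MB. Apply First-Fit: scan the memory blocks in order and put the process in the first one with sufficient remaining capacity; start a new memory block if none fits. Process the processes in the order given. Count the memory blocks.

memory block 1: place 105 MB, 151 MB left
memory block 1: place 101 MB, 50 MB left
memory block 2: place 99 MB, 157 MB left
memory block 2: place 101 MB, 56 MB left
memory block 3: place 94 MB, 162 MB left
memory block 3: place 99 MB, 63 MB left
memory block 4: place 106 MB, 150 MB left
memory block 4: place 106 MB, 44 MB left
memory block 5: place 93 MB, 163 MB left
memory block 5: place 87 MB, 76 MB left
memory block 6: place 94 MB, 162 MB left
memory block 6: place 90 MB, 72 MB left
Final memory blocks: [105,101] [99,101] [94,99] [106,106] [93,87] [94,90].

6 memory blocks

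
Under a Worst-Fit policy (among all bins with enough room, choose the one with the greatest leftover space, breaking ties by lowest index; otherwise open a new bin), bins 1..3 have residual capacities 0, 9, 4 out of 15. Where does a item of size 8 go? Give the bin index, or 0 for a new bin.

Bins with room: bin 2 (9).
Most room is bin 2 with 9 free.

2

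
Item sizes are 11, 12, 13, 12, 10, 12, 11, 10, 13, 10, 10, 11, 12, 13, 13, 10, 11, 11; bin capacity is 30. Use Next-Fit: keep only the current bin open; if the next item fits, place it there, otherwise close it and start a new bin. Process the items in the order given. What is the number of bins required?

9 bins

Put 11 in bin 1; 19 remain.
Put 12 in bin 1; 7 remain.
Put 13 in bin 2; 17 remain.
Put 12 in bin 2; 5 remain.
Put 10 in bin 3; 20 remain.
Put 12 in bin 3; 8 remain.
Put 11 in bin 4; 19 remain.
Put 10 in bin 4; 9 remain.
Put 13 in bin 5; 17 remain.
Put 10 in bin 5; 7 remain.
Put 10 in bin 6; 20 remain.
Put 11 in bin 6; 9 remain.
Put 12 in bin 7; 18 remain.
Put 13 in bin 7; 5 remain.
Put 13 in bin 8; 17 remain.
Put 10 in bin 8; 7 remain.
Put 11 in bin 9; 19 remain.
Put 11 in bin 9; 8 remain.
Final bins: [11,12] [13,12] [10,12] [11,10] [13,10] [10,11] [12,13] [13,10] [11,11].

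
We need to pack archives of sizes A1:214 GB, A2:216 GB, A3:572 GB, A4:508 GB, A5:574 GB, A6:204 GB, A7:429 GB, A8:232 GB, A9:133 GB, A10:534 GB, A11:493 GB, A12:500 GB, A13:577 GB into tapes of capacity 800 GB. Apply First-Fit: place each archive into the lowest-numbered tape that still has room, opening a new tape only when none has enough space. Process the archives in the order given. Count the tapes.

Put A1 (214 GB) in tape 1; 586 GB remain.
Put A2 (216 GB) in tape 1; 370 GB remain.
Put A3 (572 GB) in tape 2; 228 GB remain.
Put A4 (508 GB) in tape 3; 292 GB remain.
Put A5 (574 GB) in tape 4; 226 GB remain.
Put A6 (204 GB) in tape 1; 166 GB remain.
Put A7 (429 GB) in tape 5; 371 GB remain.
Put A8 (232 GB) in tape 3; 60 GB remain.
Put A9 (133 GB) in tape 1; 33 GB remain.
Put A10 (534 GB) in tape 6; 266 GB remain.
Put A11 (493 GB) in tape 7; 307 GB remain.
Put A12 (500 GB) in tape 8; 300 GB remain.
Put A13 (577 GB) in tape 9; 223 GB remain.

9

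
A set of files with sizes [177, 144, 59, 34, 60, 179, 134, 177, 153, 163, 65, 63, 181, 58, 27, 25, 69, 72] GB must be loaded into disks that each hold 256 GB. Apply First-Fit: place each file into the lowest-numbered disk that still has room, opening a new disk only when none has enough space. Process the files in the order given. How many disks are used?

8

177 GB → disk 1 (remaining 79 GB)
144 GB → disk 2 (remaining 112 GB)
59 GB → disk 1 (remaining 20 GB)
34 GB → disk 2 (remaining 78 GB)
60 GB → disk 2 (remaining 18 GB)
179 GB → disk 3 (remaining 77 GB)
134 GB → disk 4 (remaining 122 GB)
177 GB → disk 5 (remaining 79 GB)
153 GB → disk 6 (remaining 103 GB)
163 GB → disk 7 (remaining 93 GB)
65 GB → disk 3 (remaining 12 GB)
63 GB → disk 4 (remaining 59 GB)
181 GB → disk 8 (remaining 75 GB)
58 GB → disk 4 (remaining 1 GB)
27 GB → disk 5 (remaining 52 GB)
25 GB → disk 5 (remaining 27 GB)
69 GB → disk 6 (remaining 34 GB)
72 GB → disk 7 (remaining 21 GB)
Final disks: [177,59] [144,34,60] [179,65] [134,63,58] [177,27,25] [153,69] [163,72] [181].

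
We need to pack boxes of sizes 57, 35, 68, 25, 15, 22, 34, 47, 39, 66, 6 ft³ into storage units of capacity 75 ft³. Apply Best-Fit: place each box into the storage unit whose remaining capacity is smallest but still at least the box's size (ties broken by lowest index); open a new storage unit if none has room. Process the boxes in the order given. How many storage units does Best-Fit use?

storage unit 1: place 57 ft³, 18 ft³ left
storage unit 2: place 35 ft³, 40 ft³ left
storage unit 3: place 68 ft³, 7 ft³ left
storage unit 2: place 25 ft³, 15 ft³ left
storage unit 2: place 15 ft³, 0 ft³ left
storage unit 4: place 22 ft³, 53 ft³ left
storage unit 4: place 34 ft³, 19 ft³ left
storage unit 5: place 47 ft³, 28 ft³ left
storage unit 6: place 39 ft³, 36 ft³ left
storage unit 7: place 66 ft³, 9 ft³ left
storage unit 3: place 6 ft³, 1 ft³ left

7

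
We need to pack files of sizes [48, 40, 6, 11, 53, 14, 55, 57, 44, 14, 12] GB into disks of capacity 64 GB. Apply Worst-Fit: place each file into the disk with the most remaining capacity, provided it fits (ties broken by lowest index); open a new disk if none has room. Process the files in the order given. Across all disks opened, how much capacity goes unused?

94

Put 48 GB in disk 1; 16 GB remain.
Put 40 GB in disk 2; 24 GB remain.
Put 6 GB in disk 2; 18 GB remain.
Put 11 GB in disk 2; 7 GB remain.
Put 53 GB in disk 3; 11 GB remain.
Put 14 GB in disk 1; 2 GB remain.
Put 55 GB in disk 4; 9 GB remain.
Put 57 GB in disk 5; 7 GB remain.
Put 44 GB in disk 6; 20 GB remain.
Put 14 GB in disk 6; 6 GB remain.
Put 12 GB in disk 7; 52 GB remain.
7 disks × 64 GB = 448 GB; used 354 GB; unused 94 GB.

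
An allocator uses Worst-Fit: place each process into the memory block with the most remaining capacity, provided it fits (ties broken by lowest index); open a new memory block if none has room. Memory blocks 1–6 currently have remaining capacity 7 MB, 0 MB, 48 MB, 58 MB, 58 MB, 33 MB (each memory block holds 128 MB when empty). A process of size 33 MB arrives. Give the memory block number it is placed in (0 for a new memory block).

Memory blocks with room: memory block 3 (48 MB), memory block 4 (58 MB), memory block 5 (58 MB), memory block 6 (33 MB).
Most room is memory block 4 with 58 MB free.

4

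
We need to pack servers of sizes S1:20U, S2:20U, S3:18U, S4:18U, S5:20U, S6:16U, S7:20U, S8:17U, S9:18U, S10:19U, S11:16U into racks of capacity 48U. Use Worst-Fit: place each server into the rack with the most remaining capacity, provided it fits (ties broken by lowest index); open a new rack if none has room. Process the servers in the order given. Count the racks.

6 racks

S1 (20U) → rack 1 (remaining 28U)
S2 (20U) → rack 1 (remaining 8U)
S3 (18U) → rack 2 (remaining 30U)
S4 (18U) → rack 2 (remaining 12U)
S5 (20U) → rack 3 (remaining 28U)
S6 (16U) → rack 3 (remaining 12U)
S7 (20U) → rack 4 (remaining 28U)
S8 (17U) → rack 4 (remaining 11U)
S9 (18U) → rack 5 (remaining 30U)
S10 (19U) → rack 5 (remaining 11U)
S11 (16U) → rack 6 (remaining 32U)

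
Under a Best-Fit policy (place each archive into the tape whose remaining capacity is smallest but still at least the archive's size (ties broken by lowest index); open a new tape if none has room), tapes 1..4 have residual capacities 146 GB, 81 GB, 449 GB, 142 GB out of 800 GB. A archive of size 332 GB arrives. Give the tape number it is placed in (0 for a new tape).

Tapes with room: tape 3 (449 GB).
Tightest fit is tape 3 with 449 GB free.

3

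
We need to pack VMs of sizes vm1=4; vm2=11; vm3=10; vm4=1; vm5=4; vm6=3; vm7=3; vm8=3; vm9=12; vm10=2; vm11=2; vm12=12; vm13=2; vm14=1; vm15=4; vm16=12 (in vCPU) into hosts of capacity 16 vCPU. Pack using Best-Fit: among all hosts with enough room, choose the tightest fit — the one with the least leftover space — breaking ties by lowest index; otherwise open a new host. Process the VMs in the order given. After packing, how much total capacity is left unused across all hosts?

host 1: place vm1 (4 vCPU), 12 vCPU left
host 1: place vm2 (11 vCPU), 1 vCPU left
host 2: place vm3 (10 vCPU), 6 vCPU left
host 1: place vm4 (1 vCPU), 0 vCPU left
host 2: place vm5 (4 vCPU), 2 vCPU left
host 3: place vm6 (3 vCPU), 13 vCPU left
host 3: place vm7 (3 vCPU), 10 vCPU left
host 3: place vm8 (3 vCPU), 7 vCPU left
host 4: place vm9 (12 vCPU), 4 vCPU left
host 2: place vm10 (2 vCPU), 0 vCPU left
host 4: place vm11 (2 vCPU), 2 vCPU left
host 5: place vm12 (12 vCPU), 4 vCPU left
host 4: place vm13 (2 vCPU), 0 vCPU left
host 5: place vm14 (1 vCPU), 3 vCPU left
host 3: place vm15 (4 vCPU), 3 vCPU left
host 6: place vm16 (12 vCPU), 4 vCPU left
6 hosts × 16 vCPU = 96 vCPU; used 86 vCPU; unused 10 vCPU.

10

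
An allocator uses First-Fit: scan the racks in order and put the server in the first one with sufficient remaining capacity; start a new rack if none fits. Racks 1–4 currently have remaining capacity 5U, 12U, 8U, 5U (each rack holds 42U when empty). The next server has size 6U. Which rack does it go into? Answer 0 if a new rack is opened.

2

Racks with room: rack 2 (12U), rack 3 (8U).
The first with room is rack 2.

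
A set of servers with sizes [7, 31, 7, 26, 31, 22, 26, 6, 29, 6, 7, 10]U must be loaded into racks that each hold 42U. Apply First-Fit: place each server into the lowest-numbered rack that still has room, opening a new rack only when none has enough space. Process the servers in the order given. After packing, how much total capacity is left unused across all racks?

44

rack 1: place 7U, 35U left
rack 1: place 31U, 4U left
rack 2: place 7U, 35U left
rack 2: place 26U, 9U left
rack 3: place 31U, 11U left
rack 4: place 22U, 20U left
rack 5: place 26U, 16U left
rack 2: place 6U, 3U left
rack 6: place 29U, 13U left
rack 3: place 6U, 5U left
rack 4: place 7U, 13U left
rack 4: place 10U, 3U left
6 racks × 42U = 252U; used 208U; unused 44U.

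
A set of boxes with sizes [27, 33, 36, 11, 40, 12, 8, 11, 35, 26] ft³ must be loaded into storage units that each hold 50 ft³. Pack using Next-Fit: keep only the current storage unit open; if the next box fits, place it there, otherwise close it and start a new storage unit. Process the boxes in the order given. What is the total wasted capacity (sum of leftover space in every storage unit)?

27 ft³ → storage unit 1 (remaining 23 ft³)
33 ft³ → storage unit 2 (remaining 17 ft³)
36 ft³ → storage unit 3 (remaining 14 ft³)
11 ft³ → storage unit 3 (remaining 3 ft³)
40 ft³ → storage unit 4 (remaining 10 ft³)
12 ft³ → storage unit 5 (remaining 38 ft³)
8 ft³ → storage unit 5 (remaining 30 ft³)
11 ft³ → storage unit 5 (remaining 19 ft³)
35 ft³ → storage unit 6 (remaining 15 ft³)
26 ft³ → storage unit 7 (remaining 24 ft³)
7 storage units × 50 ft³ = 350 ft³; used 239 ft³; unused 111 ft³.

111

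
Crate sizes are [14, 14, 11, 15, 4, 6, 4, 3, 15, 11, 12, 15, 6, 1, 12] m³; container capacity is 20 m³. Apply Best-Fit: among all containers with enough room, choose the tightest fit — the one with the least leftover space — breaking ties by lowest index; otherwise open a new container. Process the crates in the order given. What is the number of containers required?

Put 14 m³ in container 1; 6 m³ remain.
Put 14 m³ in container 2; 6 m³ remain.
Put 11 m³ in container 3; 9 m³ remain.
Put 15 m³ in container 4; 5 m³ remain.
Put 4 m³ in container 4; 1 m³ remain.
Put 6 m³ in container 1; 0 m³ remain.
Put 4 m³ in container 2; 2 m³ remain.
Put 3 m³ in container 3; 6 m³ remain.
Put 15 m³ in container 5; 5 m³ remain.
Put 11 m³ in container 6; 9 m³ remain.
Put 12 m³ in container 7; 8 m³ remain.
Put 15 m³ in container 8; 5 m³ remain.
Put 6 m³ in container 3; 0 m³ remain.
Put 1 m³ in container 4; 0 m³ remain.
Put 12 m³ in container 9; 8 m³ remain.

9 containers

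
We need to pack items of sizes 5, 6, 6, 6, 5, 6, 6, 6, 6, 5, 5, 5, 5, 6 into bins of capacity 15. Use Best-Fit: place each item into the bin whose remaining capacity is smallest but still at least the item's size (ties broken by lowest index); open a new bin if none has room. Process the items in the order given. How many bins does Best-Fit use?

7 bins

Put 5 in bin 1; 10 remain.
Put 6 in bin 1; 4 remain.
Put 6 in bin 2; 9 remain.
Put 6 in bin 2; 3 remain.
Put 5 in bin 3; 10 remain.
Put 6 in bin 3; 4 remain.
Put 6 in bin 4; 9 remain.
Put 6 in bin 4; 3 remain.
Put 6 in bin 5; 9 remain.
Put 5 in bin 5; 4 remain.
Put 5 in bin 6; 10 remain.
Put 5 in bin 6; 5 remain.
Put 5 in bin 6; 0 remain.
Put 6 in bin 7; 9 remain.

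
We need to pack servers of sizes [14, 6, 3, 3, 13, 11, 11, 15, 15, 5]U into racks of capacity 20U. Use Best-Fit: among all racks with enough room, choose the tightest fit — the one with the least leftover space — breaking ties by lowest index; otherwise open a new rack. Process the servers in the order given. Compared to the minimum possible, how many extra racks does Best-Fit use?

Best-Fit: [14,6] [3,3,13] [11] [11] [15,5] [15] → 6 racks.
6 servers exceed 10U (half the capacity), and no two of those can share a rack, so at least 6 racks are needed.
So 6 is already optimal.

0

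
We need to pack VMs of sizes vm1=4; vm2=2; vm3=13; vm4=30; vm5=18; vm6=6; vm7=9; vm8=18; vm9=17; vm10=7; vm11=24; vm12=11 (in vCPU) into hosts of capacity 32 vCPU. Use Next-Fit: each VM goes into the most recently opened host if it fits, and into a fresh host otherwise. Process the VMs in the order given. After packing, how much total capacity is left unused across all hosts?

65

host 1: place vm1 (4 vCPU), 28 vCPU left
host 1: place vm2 (2 vCPU), 26 vCPU left
host 1: place vm3 (13 vCPU), 13 vCPU left
host 2: place vm4 (30 vCPU), 2 vCPU left
host 3: place vm5 (18 vCPU), 14 vCPU left
host 3: place vm6 (6 vCPU), 8 vCPU left
host 4: place vm7 (9 vCPU), 23 vCPU left
host 4: place vm8 (18 vCPU), 5 vCPU left
host 5: place vm9 (17 vCPU), 15 vCPU left
host 5: place vm10 (7 vCPU), 8 vCPU left
host 6: place vm11 (24 vCPU), 8 vCPU left
host 7: place vm12 (11 vCPU), 21 vCPU left
7 hosts × 32 vCPU = 224 vCPU; used 159 vCPU; unused 65 vCPU.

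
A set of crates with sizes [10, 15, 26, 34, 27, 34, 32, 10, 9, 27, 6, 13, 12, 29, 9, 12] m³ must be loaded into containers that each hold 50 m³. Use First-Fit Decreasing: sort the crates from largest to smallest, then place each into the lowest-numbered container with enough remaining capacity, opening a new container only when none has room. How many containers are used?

Sorted descending: 34, 34, 32, 29, 27, 27, 26, 15, 13, 12, 12, 10, 10, 9, 9, 6.
34 m³ → container 1 (remaining 16 m³)
34 m³ → container 2 (remaining 16 m³)
32 m³ → container 3 (remaining 18 m³)
29 m³ → container 4 (remaining 21 m³)
27 m³ → container 5 (remaining 23 m³)
27 m³ → container 6 (remaining 23 m³)
26 m³ → container 7 (remaining 24 m³)
15 m³ → container 1 (remaining 1 m³)
13 m³ → container 2 (remaining 3 m³)
12 m³ → container 3 (remaining 6 m³)
12 m³ → container 4 (remaining 9 m³)
10 m³ → container 5 (remaining 13 m³)
10 m³ → container 5 (remaining 3 m³)
9 m³ → container 4 (remaining 0 m³)
9 m³ → container 6 (remaining 14 m³)
6 m³ → container 3 (remaining 0 m³)

7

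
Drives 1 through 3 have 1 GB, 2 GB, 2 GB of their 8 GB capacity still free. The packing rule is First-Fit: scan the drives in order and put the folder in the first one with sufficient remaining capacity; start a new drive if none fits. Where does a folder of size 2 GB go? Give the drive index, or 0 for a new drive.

2

Drives with room: drive 2 (2 GB), drive 3 (2 GB).
The first with room is drive 2.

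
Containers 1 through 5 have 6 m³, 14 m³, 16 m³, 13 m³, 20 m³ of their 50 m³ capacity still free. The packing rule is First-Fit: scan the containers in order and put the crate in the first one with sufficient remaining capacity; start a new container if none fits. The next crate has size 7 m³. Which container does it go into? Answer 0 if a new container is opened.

2

Containers with room: container 2 (14 m³), container 3 (16 m³), container 4 (13 m³), container 5 (20 m³).
The first with room is container 2.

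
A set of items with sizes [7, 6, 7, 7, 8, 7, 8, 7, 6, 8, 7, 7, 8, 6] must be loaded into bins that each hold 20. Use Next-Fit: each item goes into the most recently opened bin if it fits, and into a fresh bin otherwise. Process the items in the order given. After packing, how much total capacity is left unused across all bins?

41

Put 7 in bin 1; 13 remain.
Put 6 in bin 1; 7 remain.
Put 7 in bin 1; 0 remain.
Put 7 in bin 2; 13 remain.
Put 8 in bin 2; 5 remain.
Put 7 in bin 3; 13 remain.
Put 8 in bin 3; 5 remain.
Put 7 in bin 4; 13 remain.
Put 6 in bin 4; 7 remain.
Put 8 in bin 5; 12 remain.
Put 7 in bin 5; 5 remain.
Put 7 in bin 6; 13 remain.
Put 8 in bin 6; 5 remain.
Put 6 in bin 7; 14 remain.
7 bins × 20 = 140; used 99; unused 41.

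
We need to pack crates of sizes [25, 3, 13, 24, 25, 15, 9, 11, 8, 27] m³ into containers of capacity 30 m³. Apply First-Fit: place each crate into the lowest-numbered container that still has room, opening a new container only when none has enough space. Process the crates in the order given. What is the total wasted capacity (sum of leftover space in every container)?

20

Put 25 m³ in container 1; 5 m³ remain.
Put 3 m³ in container 1; 2 m³ remain.
Put 13 m³ in container 2; 17 m³ remain.
Put 24 m³ in container 3; 6 m³ remain.
Put 25 m³ in container 4; 5 m³ remain.
Put 15 m³ in container 2; 2 m³ remain.
Put 9 m³ in container 5; 21 m³ remain.
Put 11 m³ in container 5; 10 m³ remain.
Put 8 m³ in container 5; 2 m³ remain.
Put 27 m³ in container 6; 3 m³ remain.
6 containers × 30 m³ = 180 m³; used 160 m³; unused 20 m³.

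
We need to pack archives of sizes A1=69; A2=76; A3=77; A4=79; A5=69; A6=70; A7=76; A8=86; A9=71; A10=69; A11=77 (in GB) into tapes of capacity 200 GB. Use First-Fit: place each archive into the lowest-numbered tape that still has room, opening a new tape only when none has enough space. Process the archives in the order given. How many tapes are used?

A1 (69 GB) → tape 1 (remaining 131 GB)
A2 (76 GB) → tape 1 (remaining 55 GB)
A3 (77 GB) → tape 2 (remaining 123 GB)
A4 (79 GB) → tape 2 (remaining 44 GB)
A5 (69 GB) → tape 3 (remaining 131 GB)
A6 (70 GB) → tape 3 (remaining 61 GB)
A7 (76 GB) → tape 4 (remaining 124 GB)
A8 (86 GB) → tape 4 (remaining 38 GB)
A9 (71 GB) → tape 5 (remaining 129 GB)
A10 (69 GB) → tape 5 (remaining 60 GB)
A11 (77 GB) → tape 6 (remaining 123 GB)
Final tapes: [69,76] [77,79] [69,70] [76,86] [71,69] [77].

6 tapes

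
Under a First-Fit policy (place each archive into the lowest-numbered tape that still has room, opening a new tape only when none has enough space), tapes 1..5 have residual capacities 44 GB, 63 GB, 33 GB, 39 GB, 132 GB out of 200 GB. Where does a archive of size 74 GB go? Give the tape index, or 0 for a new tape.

Tapes with room: tape 5 (132 GB).
The first with room is tape 5.

5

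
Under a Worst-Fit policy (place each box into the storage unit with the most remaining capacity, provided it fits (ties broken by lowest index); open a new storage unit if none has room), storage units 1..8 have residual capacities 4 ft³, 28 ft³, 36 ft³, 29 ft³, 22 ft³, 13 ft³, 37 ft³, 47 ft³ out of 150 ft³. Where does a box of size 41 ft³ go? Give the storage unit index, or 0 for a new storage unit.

8

Storage units with room: storage unit 8 (47 ft³).
Most room is storage unit 8 with 47 ft³ free.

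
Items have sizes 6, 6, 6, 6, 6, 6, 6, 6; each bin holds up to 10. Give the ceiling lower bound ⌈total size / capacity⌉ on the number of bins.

5

Total size = 6 + 6 + 6 + 6 + 6 + 6 + 6 + 6 = 48.
⌈48 / 10⌉ = 5.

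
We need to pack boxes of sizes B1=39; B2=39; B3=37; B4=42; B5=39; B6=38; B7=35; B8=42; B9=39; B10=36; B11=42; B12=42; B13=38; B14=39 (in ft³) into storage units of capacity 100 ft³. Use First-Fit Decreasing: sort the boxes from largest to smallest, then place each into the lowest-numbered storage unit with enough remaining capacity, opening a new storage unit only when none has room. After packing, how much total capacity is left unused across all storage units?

Sorted descending: 42, 42, 42, 42, 39, 39, 39, 39, 39, 38, 38, 37, 36, 35.
42 ft³ → storage unit 1 (remaining 58 ft³)
42 ft³ → storage unit 1 (remaining 16 ft³)
42 ft³ → storage unit 2 (remaining 58 ft³)
42 ft³ → storage unit 2 (remaining 16 ft³)
39 ft³ → storage unit 3 (remaining 61 ft³)
39 ft³ → storage unit 3 (remaining 22 ft³)
39 ft³ → storage unit 4 (remaining 61 ft³)
39 ft³ → storage unit 4 (remaining 22 ft³)
39 ft³ → storage unit 5 (remaining 61 ft³)
38 ft³ → storage unit 5 (remaining 23 ft³)
38 ft³ → storage unit 6 (remaining 62 ft³)
37 ft³ → storage unit 6 (remaining 25 ft³)
36 ft³ → storage unit 7 (remaining 64 ft³)
35 ft³ → storage unit 7 (remaining 29 ft³)
7 storage units × 100 ft³ = 700 ft³; used 547 ft³; unused 153 ft³.

153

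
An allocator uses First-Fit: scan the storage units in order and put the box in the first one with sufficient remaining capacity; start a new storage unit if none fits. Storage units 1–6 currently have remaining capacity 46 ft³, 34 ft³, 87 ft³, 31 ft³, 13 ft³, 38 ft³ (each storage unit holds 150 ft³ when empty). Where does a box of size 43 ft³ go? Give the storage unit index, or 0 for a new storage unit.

1

Storage units with room: storage unit 1 (46 ft³), storage unit 3 (87 ft³).
The first with room is storage unit 1.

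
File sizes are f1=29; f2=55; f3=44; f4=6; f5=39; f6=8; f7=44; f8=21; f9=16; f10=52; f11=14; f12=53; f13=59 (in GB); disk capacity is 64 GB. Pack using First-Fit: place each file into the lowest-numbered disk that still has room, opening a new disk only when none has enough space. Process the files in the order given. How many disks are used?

8

Put f1 (29 GB) in disk 1; 35 GB remain.
Put f2 (55 GB) in disk 2; 9 GB remain.
Put f3 (44 GB) in disk 3; 20 GB remain.
Put f4 (6 GB) in disk 1; 29 GB remain.
Put f5 (39 GB) in disk 4; 25 GB remain.
Put f6 (8 GB) in disk 1; 21 GB remain.
Put f7 (44 GB) in disk 5; 20 GB remain.
Put f8 (21 GB) in disk 1; 0 GB remain.
Put f9 (16 GB) in disk 3; 4 GB remain.
Put f10 (52 GB) in disk 6; 12 GB remain.
Put f11 (14 GB) in disk 4; 11 GB remain.
Put f12 (53 GB) in disk 7; 11 GB remain.
Put f13 (59 GB) in disk 8; 5 GB remain.
Final disks: [29,6,8,21] [55] [44,16] [39,14] [44] [52] [53] [59].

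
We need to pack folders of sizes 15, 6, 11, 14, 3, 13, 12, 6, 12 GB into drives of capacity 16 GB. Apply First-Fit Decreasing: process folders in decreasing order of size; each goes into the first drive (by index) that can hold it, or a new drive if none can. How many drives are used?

Sorted descending: 15, 14, 13, 12, 12, 11, 6, 6, 3.
Put 15 GB in drive 1; 1 GB remain.
Put 14 GB in drive 2; 2 GB remain.
Put 13 GB in drive 3; 3 GB remain.
Put 12 GB in drive 4; 4 GB remain.
Put 12 GB in drive 5; 4 GB remain.
Put 11 GB in drive 6; 5 GB remain.
Put 6 GB in drive 7; 10 GB remain.
Put 6 GB in drive 7; 4 GB remain.
Put 3 GB in drive 3; 0 GB remain.
Final drives: [15] [14] [13,3] [12] [12] [11] [6,6].

7 drives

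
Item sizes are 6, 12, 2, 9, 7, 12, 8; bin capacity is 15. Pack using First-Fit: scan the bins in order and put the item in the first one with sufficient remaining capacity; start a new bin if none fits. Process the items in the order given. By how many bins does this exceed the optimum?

1

First-Fit: [6,2,7] [12] [9] [12] [8] → 5 bins.
Total size 56; any packing needs at least ⌈56/15⌉ = 4 bins.
An optimal packing achieves that bound: [12,2] [12] [9,6] [8,7] → 4 bins.
Excess: 5 − 4 = 1.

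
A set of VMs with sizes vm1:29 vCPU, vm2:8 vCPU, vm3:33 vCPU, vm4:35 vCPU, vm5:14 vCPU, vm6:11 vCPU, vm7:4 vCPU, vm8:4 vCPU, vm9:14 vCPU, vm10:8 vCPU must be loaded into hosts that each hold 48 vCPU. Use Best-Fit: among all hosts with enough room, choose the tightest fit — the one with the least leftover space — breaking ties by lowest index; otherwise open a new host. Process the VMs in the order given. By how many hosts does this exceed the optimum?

Best-Fit: [29,8,11] [33,14] [35,4,4] [14,8] → 4 hosts.
Total size 160 vCPU; any packing needs at least ⌈160/48⌉ = 4 hosts.
So 4 is already optimal.

0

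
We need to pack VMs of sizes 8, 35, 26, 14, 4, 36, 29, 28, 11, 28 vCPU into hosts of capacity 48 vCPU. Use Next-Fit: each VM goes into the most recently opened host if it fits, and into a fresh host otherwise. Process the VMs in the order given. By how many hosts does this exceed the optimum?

0

Next-Fit: [8,35] [26,14,4] [36] [29] [28,11] [28] → 6 hosts.
6 VMs exceed 24 vCPU (half the capacity), and no two of those can share a host, so at least 6 hosts are needed.
So 6 is already optimal.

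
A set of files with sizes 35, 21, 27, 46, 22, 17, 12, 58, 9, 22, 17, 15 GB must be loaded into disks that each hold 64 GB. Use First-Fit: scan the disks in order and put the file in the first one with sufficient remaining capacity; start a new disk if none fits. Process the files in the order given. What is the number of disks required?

5

35 GB → disk 1 (remaining 29 GB)
21 GB → disk 1 (remaining 8 GB)
27 GB → disk 2 (remaining 37 GB)
46 GB → disk 3 (remaining 18 GB)
22 GB → disk 2 (remaining 15 GB)
17 GB → disk 3 (remaining 1 GB)
12 GB → disk 2 (remaining 3 GB)
58 GB → disk 4 (remaining 6 GB)
9 GB → disk 5 (remaining 55 GB)
22 GB → disk 5 (remaining 33 GB)
17 GB → disk 5 (remaining 16 GB)
15 GB → disk 5 (remaining 1 GB)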